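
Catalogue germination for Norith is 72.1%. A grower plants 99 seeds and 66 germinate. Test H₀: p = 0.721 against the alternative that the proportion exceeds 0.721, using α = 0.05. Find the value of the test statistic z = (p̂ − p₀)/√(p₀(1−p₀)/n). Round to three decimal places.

z = -1.205

p̂ = 66/99 ≈ 0.66667.
SE = √(p₀(1−p₀)/n) = √(0.20116/99) = 0.04508.
z = (0.66667 − 0.721)/0.04508 = -0.05433/0.04508 = -1.205.
p-value = P(Z > -1.205) ≈ 0.8860. With α = 0.05, fail to reject H₀.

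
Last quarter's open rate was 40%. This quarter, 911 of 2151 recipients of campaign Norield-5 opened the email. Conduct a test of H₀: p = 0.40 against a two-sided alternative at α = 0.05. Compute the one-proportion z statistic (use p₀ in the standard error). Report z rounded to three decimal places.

z = 2.227

p̂ = 911/2151 ≈ 0.42352.
Standard error under H₀: √(0.4×0.6/2151) = 0.01056.
z = (0.42352 − 0.4)/0.01056 = 0.02352/0.01056 = 2.227.
Two-sided p-value ≈ 2·Φ(−2.227) = 0.0259, so at α = 0.05 we reject H₀.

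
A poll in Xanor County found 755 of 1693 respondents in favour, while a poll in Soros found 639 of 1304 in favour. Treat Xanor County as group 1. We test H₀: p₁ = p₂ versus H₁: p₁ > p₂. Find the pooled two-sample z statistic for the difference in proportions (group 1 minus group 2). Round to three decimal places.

z = -2.398

p̂₁ = 755/1693 = 0.44595, p̂₂ = 639/1304 = 0.49003.
Pooled p̂ = (755+639)/(1693+1304) = 1394/2997 = 0.46513.
SE = √(0.248784 × 0.00135754) = 0.01838.
z = (0.44595 − 0.49003)/0.01838 = -0.04408/0.01838 = -2.398.
p-value = P(Z > -2.398) ≈ 0.9918.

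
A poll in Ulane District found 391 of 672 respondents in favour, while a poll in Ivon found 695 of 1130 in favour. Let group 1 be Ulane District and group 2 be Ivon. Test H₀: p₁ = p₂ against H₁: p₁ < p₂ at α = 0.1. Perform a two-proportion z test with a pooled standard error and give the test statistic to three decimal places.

z = -1.393

p̂₁ = 391/672 = 0.581845, p̂₂ = 695/1130 = 0.615044.
Pooled p̂ = (391+695)/(672+1130) = 1086/1802 = 0.602664.
SE = √(0.23946 × 0.00237305) = 0.023838.
z = (0.581845 − 0.615044)/0.023838 = -0.033199/0.023838 = -1.393.
p-value = P(Z < -1.393) ≈ 0.0819. With α = 0.1, reject H₀.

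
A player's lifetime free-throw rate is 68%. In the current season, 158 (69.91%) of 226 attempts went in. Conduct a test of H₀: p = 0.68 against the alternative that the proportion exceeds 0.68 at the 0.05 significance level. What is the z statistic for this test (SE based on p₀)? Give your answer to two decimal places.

z = 0.62

p̂ = 158/226 ≈ 0.6991.
Under H₀, SE = √(0.68·0.32/226) = √(0.000962832) = 0.0310.
z = (0.6991 − 0.68)/0.0310 = 0.0191/0.0310 = 0.62.
p-value = P(Z > 0.616) ≈ 0.2689. With α = 0.05, fail to reject H₀.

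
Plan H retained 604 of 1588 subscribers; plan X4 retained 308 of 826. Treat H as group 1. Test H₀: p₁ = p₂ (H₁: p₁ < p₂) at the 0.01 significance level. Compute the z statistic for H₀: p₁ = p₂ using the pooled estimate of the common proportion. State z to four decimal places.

p̂₁ = 604/1588 ≈ 0.380353, p̂₂ = 308/826 ≈ 0.372881.
Pooled p̂ = (604+308)/(1588+826) = 912/2414 = 0.377796.
SE = √(0.235066 × 0.00184038) = 0.020799.
z = (0.380353 − 0.372881)/0.020799 = 0.007472/0.020799 = 0.3592.
p-value = P(Z < 0.359) ≈ 0.6403. With α = 0.01, fail to reject H₀.

z = 0.3592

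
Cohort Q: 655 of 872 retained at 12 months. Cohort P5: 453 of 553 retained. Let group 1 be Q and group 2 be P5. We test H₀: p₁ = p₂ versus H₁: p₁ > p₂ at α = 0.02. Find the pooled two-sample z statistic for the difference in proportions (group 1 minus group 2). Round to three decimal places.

p̂₁ = 655/872 ≈ 0.751147, p̂₂ = 453/553 ≈ 0.819168.
Pooled p̂ = (655+453)/(872+553) = 1108/1425 = 0.777544.
SE = √(p̂(1−p̂)(1/n₁+1/n₂)) = √(0.777544·0.222456·0.00295511) = √(0.000511143) = 0.022608.
z = (0.751147 − 0.819168)/0.022608 = -0.068021/0.022608 = -3.009.
p-value = P(Z > -3.009) ≈ 0.9987; since p > α = 0.02, fail to reject H₀.

z = -3.009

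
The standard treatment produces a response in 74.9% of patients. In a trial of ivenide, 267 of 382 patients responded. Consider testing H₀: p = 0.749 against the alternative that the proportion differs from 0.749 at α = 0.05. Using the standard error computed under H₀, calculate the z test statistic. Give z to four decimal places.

p̂ = 267/382 = 0.698953.
SE = √(p₀(1−p₀)/n) = √(0.188/382) = 0.022184.
z = (0.698953 − 0.749)/0.022184 = -0.050047/0.022184 = -2.2560.
Two-sided p-value ≈ 2·Φ(−2.256) = 0.0241; since p < α = 0.05, reject H₀.

z = -2.2560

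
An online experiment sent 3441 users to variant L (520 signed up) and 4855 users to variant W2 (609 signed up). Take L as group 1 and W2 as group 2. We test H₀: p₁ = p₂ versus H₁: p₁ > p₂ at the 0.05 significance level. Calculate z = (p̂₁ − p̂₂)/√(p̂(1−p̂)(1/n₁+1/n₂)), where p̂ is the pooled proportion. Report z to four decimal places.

p̂₁ = 520/3441 ≈ 0.1511189, p̂₂ = 609/4855 ≈ 0.1254377.
Pooled p̂ = (520+609)/(3441+4855) = 1129/8296 = 0.1360897.
SE = √(0.117569 × 0.000496586) = 0.0076409.
z = (0.1511189 − 0.1254377)/0.0076409 = 0.0256812/0.0076409 = 3.3610.
p-value = P(Z > 3.361) ≈ 0.0004; since p < α = 0.05, reject H₀.

z = 3.3610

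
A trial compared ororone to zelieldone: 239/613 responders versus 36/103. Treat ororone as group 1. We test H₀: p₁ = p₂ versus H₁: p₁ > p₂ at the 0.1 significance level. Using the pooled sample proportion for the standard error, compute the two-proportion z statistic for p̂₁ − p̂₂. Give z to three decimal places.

z = 0.779

p̂₁ = 239/613 ≈ 0.389886, p̂₂ = 36/103 ≈ 0.349515.
Pooled p̂ = (239+36)/(613+103) = 275/716 = 0.384078.
SE = √(0.236562 × 0.0113401) = 0.051794.
z = (0.389886 − 0.349515)/0.051794 = 0.040371/0.051794 = 0.779.
p-value = P(Z > 0.779) ≈ 0.2179, so at α = 0.1 we fail to reject H₀.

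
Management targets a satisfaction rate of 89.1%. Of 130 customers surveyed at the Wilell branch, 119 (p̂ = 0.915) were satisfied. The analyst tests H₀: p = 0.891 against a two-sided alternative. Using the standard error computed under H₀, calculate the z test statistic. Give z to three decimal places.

p̂ = 119/130 = 0.91538.
Standard error under H₀: √(0.891×0.109/130) = 0.02733.
z = (0.91538 − 0.891)/0.02733 = 0.02438/0.02733 = 0.892.
Two-sided p-value ≈ 2·Φ(−0.892) = 0.3723.

z = 0.892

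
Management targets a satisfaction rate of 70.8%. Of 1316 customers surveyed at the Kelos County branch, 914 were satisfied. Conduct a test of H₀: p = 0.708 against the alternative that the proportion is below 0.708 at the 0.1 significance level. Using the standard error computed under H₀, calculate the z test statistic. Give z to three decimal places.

z = -1.075

p̂ = 914/1316 ≈ 0.69453.
Under H₀, SE = √(0.708·0.292/1316) = √(0.000157094) = 0.01253.
z = (0.69453 − 0.708)/0.01253 = -0.01347/0.01253 = -1.075.
p-value = P(Z < -1.075) ≈ 0.1412. With α = 0.1, fail to reject H₀.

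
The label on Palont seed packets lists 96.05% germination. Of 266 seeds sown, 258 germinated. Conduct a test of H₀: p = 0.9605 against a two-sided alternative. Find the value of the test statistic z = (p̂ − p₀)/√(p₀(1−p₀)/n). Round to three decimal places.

z = 0.789

p̂ = 258/266 = 0.96992.
Standard error under H₀: √(0.9605×0.0395/266) = 0.01194.
z = (0.96992 − 0.9605)/0.01194 = 0.00942/0.01194 = 0.789.
Two-sided p-value ≈ 2·Φ(−0.789) = 0.4300.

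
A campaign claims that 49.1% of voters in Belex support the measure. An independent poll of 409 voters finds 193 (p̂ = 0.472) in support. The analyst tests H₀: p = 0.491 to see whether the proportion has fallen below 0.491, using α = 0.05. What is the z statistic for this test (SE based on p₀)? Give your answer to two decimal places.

p̂ = 193/409 = 0.4719.
Standard error under H₀: √(0.491×0.509/409) = 0.0247.
z = (0.4719 − 0.491)/0.0247 = -0.0191/0.0247 = -0.77.
p-value = P(Z < -0.773) ≈ 0.2197, so at α = 0.05 we fail to reject H₀.

z = -0.77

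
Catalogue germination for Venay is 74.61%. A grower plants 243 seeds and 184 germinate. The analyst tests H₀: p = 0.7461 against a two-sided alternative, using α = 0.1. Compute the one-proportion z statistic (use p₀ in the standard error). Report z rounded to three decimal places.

p̂ = 184/243 = 0.75720.
Under H₀, SE = √(0.7461·0.2539/243) = √(0.000779567) = 0.02792.
z = (0.75720 − 0.7461)/0.02792 = 0.01110/0.02792 = 0.398.
p-value = 2·P(Z > 0.398) ≈ 0.6909; since p > α = 0.1, fail to reject H₀.

z = 0.398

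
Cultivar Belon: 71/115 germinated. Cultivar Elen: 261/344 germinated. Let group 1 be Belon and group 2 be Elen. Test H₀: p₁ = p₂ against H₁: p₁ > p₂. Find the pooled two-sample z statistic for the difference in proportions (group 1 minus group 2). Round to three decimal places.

z = -2.933

p̂₁ = 71/115 = 0.61739, p̂₂ = 261/344 = 0.75872.
Pooled p̂ = (71+261)/(115+344) = 332/459 = 0.72331.
SE = √(0.200132 × 0.0116026) = 0.04819.
z = (0.61739 − 0.75872)/0.04819 = -0.14133/0.04819 = -2.933.
p-value = P(Z > -2.933) ≈ 0.9983.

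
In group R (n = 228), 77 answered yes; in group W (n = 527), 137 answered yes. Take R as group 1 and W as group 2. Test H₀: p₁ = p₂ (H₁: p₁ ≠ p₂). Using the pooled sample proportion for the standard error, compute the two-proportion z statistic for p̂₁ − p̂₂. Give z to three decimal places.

p̂₁ = 77/228 = 0.33772, p̂₂ = 137/527 = 0.25996.
Pooled p̂ = (77+137)/(228+527) = 214/755 = 0.28344.
SE = √(p̂(1−p̂)(1/n₁+1/n₂)) = √(0.28344·0.71656·0.0062835) = √(0.0012762) = 0.03572.
z = (0.33772 − 0.25996)/0.03572 = 0.07776/0.03572 = 2.177.
p-value = 2·P(Z > 2.177) ≈ 0.0295.

z = 2.177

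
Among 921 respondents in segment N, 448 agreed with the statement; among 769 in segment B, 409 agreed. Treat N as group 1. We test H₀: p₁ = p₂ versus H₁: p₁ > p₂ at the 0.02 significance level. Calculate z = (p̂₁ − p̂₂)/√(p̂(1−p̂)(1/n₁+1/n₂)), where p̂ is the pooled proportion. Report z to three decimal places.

z = -1.860

p̂₁ = 448/921 ≈ 0.48643, p̂₂ = 409/769 ≈ 0.53186.
Pooled p̂ = (448+409)/(921+769) = 857/1690 = 0.50710.
SE = √(0.24995 × 0.00238617) = 0.02442.
z = (0.48643 − 0.53186)/0.02442 = -0.04543/0.02442 = -1.860.
p-value = P(Z > -1.860) ≈ 0.9686; since p > α = 0.02, fail to reject H₀.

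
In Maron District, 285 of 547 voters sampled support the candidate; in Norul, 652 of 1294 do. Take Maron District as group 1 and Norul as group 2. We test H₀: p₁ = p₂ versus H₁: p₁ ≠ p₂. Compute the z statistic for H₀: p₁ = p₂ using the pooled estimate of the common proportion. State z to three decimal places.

z = 0.673

p̂₁ = 285/547 = 0.52102, p̂₂ = 652/1294 = 0.50386.
Pooled p̂ = (285+652)/(547+1294) = 937/1841 = 0.50896.
SE = √(p̂(1−p̂)(1/n₁+1/n₂)) = √(0.50896·0.49104·0.00260095) = √(0.000650029) = 0.02550.
z = (0.52102 − 0.50386)/0.02550 = 0.01716/0.02550 = 0.673.
Two-sided p-value ≈ 2·Φ(−0.673) = 0.5009.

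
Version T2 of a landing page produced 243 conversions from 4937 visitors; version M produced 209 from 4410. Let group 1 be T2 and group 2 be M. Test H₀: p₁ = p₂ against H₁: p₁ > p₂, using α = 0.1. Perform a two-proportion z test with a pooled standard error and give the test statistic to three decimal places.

p̂₁ = 243/4937 = 0.049220, p̂₂ = 209/4410 = 0.047392.
Pooled p̂ = (243+209)/(4937+4410) = 452/9347 = 0.048358.
SE = √(p̂(1−p̂)(1/n₁+1/n₂)) = √(0.048358·0.951642·0.00042931) = √(1.97565e-05) = 0.004445.
z = (0.049220 − 0.047392)/0.004445 = 0.001828/0.004445 = 0.411.
p-value = P(Z > 0.411) ≈ 0.3404; since p > α = 0.1, fail to reject H₀.

z = 0.411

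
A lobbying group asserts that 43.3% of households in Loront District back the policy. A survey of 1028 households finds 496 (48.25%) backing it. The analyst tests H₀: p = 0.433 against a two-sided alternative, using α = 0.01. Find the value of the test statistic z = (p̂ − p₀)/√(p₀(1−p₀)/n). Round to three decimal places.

z = 3.202

p̂ = 496/1028 ≈ 0.482490.
Standard error under H₀: √(0.433×0.567/1028) = 0.015454.
z = (0.482490 − 0.433)/0.015454 = 0.049490/0.015454 = 3.202.
Two-sided p-value ≈ 2·Φ(−3.202) = 0.0014. With α = 0.01, reject H₀.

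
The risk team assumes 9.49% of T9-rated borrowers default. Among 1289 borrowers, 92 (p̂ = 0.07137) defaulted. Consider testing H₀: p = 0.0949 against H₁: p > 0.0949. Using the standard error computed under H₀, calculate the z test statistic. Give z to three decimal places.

z = -2.882

p̂ = 92/1289 ≈ 0.071373.
Standard error under H₀: √(0.0949×0.9051/1289) = 0.008163.
z = (0.071373 − 0.0949)/0.008163 = -0.023527/0.008163 = -2.882.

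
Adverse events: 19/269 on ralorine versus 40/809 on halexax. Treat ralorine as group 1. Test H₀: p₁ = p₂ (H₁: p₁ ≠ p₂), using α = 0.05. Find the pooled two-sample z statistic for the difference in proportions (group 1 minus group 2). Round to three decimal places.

z = 1.324

p̂₁ = 19/269 ≈ 0.07063, p̂₂ = 40/809 ≈ 0.04944.
Pooled p̂ = (19+40)/(269+809) = 59/1078 = 0.05473.
SE = √(p̂(1−p̂)(1/n₁+1/n₂)) = √(0.05473·0.94527·0.00495357) = √(0.000256275) = 0.01601.
z = (0.07063 − 0.04944)/0.01601 = 0.02119/0.01601 = 1.324.
Two-sided p-value ≈ 2·Φ(−1.324) = 0.1857; since p > α = 0.05, fail to reject H₀.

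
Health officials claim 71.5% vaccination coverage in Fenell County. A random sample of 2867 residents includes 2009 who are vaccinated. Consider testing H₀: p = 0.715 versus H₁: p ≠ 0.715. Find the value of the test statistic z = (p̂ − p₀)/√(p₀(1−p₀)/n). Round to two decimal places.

p̂ = 2009/2867 ≈ 0.70073.
Standard error under H₀: √(0.715×0.285/2867) = 0.00843.
z = (0.70073 − 0.715)/0.00843 = -0.01427/0.00843 = -1.69.
p-value = 2·P(Z > 1.692) ≈ 0.0906.

z = -1.69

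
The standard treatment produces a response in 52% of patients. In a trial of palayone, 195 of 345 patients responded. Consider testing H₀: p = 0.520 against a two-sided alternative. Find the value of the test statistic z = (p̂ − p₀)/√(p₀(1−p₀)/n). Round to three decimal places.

p̂ = 195/345 = 0.56522.
Under H₀, SE = √(0.52·0.48/345) = √(0.000723478) = 0.02690.
z = (0.56522 − 0.52)/0.02690 = 0.04522/0.02690 = 1.681.
Two-sided p-value ≈ 2·Φ(−1.681) = 0.0927.

z = 1.681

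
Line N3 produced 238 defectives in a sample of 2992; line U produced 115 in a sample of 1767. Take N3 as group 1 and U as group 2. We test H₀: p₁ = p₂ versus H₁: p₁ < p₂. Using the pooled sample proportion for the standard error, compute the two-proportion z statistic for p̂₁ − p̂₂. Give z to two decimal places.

p̂₁ = 238/2992 ≈ 0.07955, p̂₂ = 115/1767 ≈ 0.06508.
Pooled p̂ = (238+115)/(2992+1767) = 353/4759 = 0.07418.
SE = √(p̂(1−p̂)(1/n₁+1/n₂)) = √(0.07418·0.92582·0.000900156) = √(6.18166e-05) = 0.00786.
z = (0.07955 − 0.06508)/0.00786 = 0.01447/0.00786 = 1.84.

z = 1.84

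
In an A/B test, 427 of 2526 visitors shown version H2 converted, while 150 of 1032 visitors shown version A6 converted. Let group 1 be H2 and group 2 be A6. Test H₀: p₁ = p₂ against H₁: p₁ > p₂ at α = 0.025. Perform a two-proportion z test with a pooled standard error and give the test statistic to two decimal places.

z = 1.74

p̂₁ = 427/2526 ≈ 0.1690, p̂₂ = 150/1032 ≈ 0.1453.
Pooled p̂ = (427+150)/(2526+1032) = 577/3558 = 0.1622.
SE = √(p̂(1−p̂)(1/n₁+1/n₂)) = √(0.1622·0.8378·0.00136488) = √(0.000185447) = 0.0136.
z = (0.1690 − 0.1453)/0.0136 = 0.0237/0.0136 = 1.74.
p-value = P(Z > 1.740) ≈ 0.0409; since p > α = 0.025, fail to reject H₀.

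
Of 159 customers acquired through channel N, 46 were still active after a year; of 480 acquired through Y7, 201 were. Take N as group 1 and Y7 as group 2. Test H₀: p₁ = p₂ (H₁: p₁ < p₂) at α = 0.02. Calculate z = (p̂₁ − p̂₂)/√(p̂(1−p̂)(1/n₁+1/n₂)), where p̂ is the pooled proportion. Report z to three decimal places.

p̂₁ = 46/159 ≈ 0.28931, p̂₂ = 201/480 ≈ 0.41875.
Pooled p̂ = (46+201)/(159+480) = 247/639 = 0.38654.
SE = √(0.237127 × 0.00837264) = 0.04456.
z = (0.28931 − 0.41875)/0.04456 = -0.12944/0.04456 = -2.905.
p-value = P(Z < -2.905) ≈ 0.0018, so at α = 0.02 we reject H₀.

z = -2.905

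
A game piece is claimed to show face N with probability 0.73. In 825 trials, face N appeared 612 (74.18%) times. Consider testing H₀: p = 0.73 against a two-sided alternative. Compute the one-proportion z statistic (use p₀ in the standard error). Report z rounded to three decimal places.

z = 0.765

p̂ = 612/825 ≈ 0.74182.
SE = √(p₀(1−p₀)/n) = √(0.1971/825) = 0.01546.
z = (0.74182 − 0.73)/0.01546 = 0.01182/0.01546 = 0.765.
p-value = 2·P(Z > 0.765) ≈ 0.4445.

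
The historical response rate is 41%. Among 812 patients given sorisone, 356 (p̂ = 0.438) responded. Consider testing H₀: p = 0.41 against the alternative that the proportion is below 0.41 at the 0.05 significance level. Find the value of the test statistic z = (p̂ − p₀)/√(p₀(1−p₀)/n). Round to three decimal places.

z = 1.647

p̂ = 356/812 = 0.43842.
SE = √(p₀(1−p₀)/n) = √(0.2419/812) = 0.01726.
z = (0.43842 − 0.41)/0.01726 = 0.02842/0.01726 = 1.647.
p-value = P(Z < 1.647) ≈ 0.9502, so at α = 0.05 we fail to reject H₀.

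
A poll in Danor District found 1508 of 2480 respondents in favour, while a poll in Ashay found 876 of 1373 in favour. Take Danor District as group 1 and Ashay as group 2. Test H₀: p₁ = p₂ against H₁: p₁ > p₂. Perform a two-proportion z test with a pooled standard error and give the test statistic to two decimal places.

z = -1.83

p̂₁ = 1508/2480 = 0.6081, p̂₂ = 876/1373 = 0.6380.
Pooled p̂ = (1508+876)/(2480+1373) = 2384/3853 = 0.6187.
SE = √(p̂(1−p̂)(1/n₁+1/n₂)) = √(0.6187·0.3813·0.00113156) = √(0.000266936) = 0.0163.
z = (0.6081 − 0.6380)/0.0163 = -0.0299/0.0163 = -1.83.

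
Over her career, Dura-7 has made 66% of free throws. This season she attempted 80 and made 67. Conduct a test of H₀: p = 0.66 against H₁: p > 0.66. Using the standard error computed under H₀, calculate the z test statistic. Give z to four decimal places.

z = 3.3514

p̂ = 67/80 = 0.8375000.
Under H₀, SE = √(0.66·0.34/80) = √(0.002805) = 0.0529623.
z = (0.8375000 − 0.66)/0.0529623 = 0.1775000/0.0529623 = 3.3514.
p-value = P(Z > 3.351) ≈ 0.0004.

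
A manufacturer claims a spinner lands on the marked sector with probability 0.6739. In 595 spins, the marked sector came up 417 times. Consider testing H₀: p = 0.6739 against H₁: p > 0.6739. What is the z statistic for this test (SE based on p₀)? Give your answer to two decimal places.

p̂ = 417/595 ≈ 0.7008.
Standard error under H₀: √(0.6739×0.3261/595) = 0.0192.
z = (0.7008 − 0.6739)/0.0192 = 0.0269/0.0192 = 1.40.
p-value = P(Z > 1.402) ≈ 0.0805.

z = 1.40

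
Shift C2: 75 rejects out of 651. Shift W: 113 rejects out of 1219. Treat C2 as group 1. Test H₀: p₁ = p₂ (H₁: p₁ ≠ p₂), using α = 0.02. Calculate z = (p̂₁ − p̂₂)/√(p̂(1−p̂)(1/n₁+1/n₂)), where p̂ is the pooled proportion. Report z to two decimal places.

z = 1.54

p̂₁ = 75/651 ≈ 0.1152, p̂₂ = 113/1219 ≈ 0.0927.
Pooled p̂ = (75+113)/(651+1219) = 188/1870 = 0.1005.
SE = √(p̂(1−p̂)(1/n₁+1/n₂)) = √(0.1005·0.8995·0.00235644) = √(0.000213087) = 0.0146.
z = (0.1152 − 0.0927)/0.0146 = 0.0225/0.0146 = 1.54.
Two-sided p-value ≈ 2·Φ(−1.542) = 0.1231; since p > α = 0.02, fail to reject H₀.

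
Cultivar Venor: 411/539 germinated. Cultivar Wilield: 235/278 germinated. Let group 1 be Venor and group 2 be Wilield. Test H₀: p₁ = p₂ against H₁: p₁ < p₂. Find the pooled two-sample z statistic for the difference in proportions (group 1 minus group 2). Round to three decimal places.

p̂₁ = 411/539 = 0.76252, p̂₂ = 235/278 = 0.84532.
Pooled p̂ = (411+235)/(539+278) = 646/817 = 0.79070.
SE = √(0.165495 × 0.00545241) = 0.03004.
z = (0.76252 − 0.84532)/0.03004 = -0.08280/0.03004 = -2.756.
p-value = P(Z < -2.756) ≈ 0.0029.

z = -2.756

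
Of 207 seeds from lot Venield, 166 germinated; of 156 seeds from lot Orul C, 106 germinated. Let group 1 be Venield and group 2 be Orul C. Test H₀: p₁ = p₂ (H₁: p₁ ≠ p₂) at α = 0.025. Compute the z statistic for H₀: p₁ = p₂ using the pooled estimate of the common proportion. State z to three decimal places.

p̂₁ = 166/207 = 0.80193, p̂₂ = 106/156 = 0.67949.
Pooled p̂ = (166+106)/(207+156) = 272/363 = 0.74931.
SE = √(p̂(1−p̂)(1/n₁+1/n₂)) = √(0.74931·0.25069·0.0112412) = √(0.00211159) = 0.04595.
z = (0.80193 − 0.67949)/0.04595 = 0.12244/0.04595 = 2.665.
p-value = 2·P(Z > 2.665) ≈ 0.0077; since p < α = 0.025, reject H₀.

z = 2.665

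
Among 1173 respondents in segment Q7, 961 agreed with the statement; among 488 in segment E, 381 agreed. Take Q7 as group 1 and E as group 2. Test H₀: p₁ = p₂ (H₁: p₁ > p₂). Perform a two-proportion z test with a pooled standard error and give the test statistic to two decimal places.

p̂₁ = 961/1173 = 0.8193, p̂₂ = 381/488 = 0.7807.
Pooled p̂ = (961+381)/(1173+488) = 1342/1661 = 0.8079.
SE = √(p̂(1−p̂)(1/n₁+1/n₂)) = √(0.8079·0.1921·0.0029017) = √(0.000450252) = 0.0212.
z = (0.8193 − 0.7807)/0.0212 = 0.0386/0.0212 = 1.82.

z = 1.82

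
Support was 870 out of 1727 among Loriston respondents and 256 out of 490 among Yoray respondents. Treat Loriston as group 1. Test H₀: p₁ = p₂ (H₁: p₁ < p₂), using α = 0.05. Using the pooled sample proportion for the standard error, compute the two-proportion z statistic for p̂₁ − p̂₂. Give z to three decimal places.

z = -0.730

p̂₁ = 870/1727 = 0.50376, p̂₂ = 256/490 = 0.52245.
Pooled p̂ = (870+256)/(1727+490) = 1126/2217 = 0.50789.
SE = √(0.249938 × 0.00261986) = 0.02559.
z = (0.50376 − 0.52245)/0.02559 = -0.01869/0.02559 = -0.730.
p-value = P(Z < -0.730) ≈ 0.2326, so at α = 0.05 we fail to reject H₀.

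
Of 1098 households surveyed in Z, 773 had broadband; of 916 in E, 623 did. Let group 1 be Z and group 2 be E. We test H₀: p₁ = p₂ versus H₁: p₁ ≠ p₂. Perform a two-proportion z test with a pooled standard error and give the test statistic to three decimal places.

z = 1.157

p̂₁ = 773/1098 = 0.70401, p̂₂ = 623/916 = 0.68013.
Pooled p̂ = (773+623)/(1098+916) = 1396/2014 = 0.69315.
SE = √(0.212694 × 0.00200245) = 0.02064.
z = (0.70401 − 0.68013)/0.02064 = 0.02388/0.02064 = 1.157.
p-value = 2·P(Z > 1.157) ≈ 0.2473.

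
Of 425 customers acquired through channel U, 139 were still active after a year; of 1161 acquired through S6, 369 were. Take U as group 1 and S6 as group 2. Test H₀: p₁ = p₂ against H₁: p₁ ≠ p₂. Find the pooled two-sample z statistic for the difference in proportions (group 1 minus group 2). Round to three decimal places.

z = 0.349

p̂₁ = 139/425 ≈ 0.32706, p̂₂ = 369/1161 ≈ 0.31783.
Pooled p̂ = (139+369)/(425+1161) = 508/1586 = 0.32030.
SE = √(0.217709 × 0.00321427) = 0.02645.
z = (0.32706 − 0.31783)/0.02645 = 0.00923/0.02645 = 0.349.
p-value = 2·P(Z > 0.349) ≈ 0.7272.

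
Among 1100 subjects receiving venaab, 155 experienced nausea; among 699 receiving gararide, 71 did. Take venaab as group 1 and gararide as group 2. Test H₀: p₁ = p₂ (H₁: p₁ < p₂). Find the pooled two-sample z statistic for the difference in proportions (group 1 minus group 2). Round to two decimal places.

z = 2.45

p̂₁ = 155/1100 = 0.14091, p̂₂ = 71/699 = 0.10157.
Pooled p̂ = (155+71)/(1100+699) = 226/1799 = 0.12563.
SE = √(0.109844 × 0.00233971) = 0.01603.
z = (0.14091 − 0.10157)/0.01603 = 0.03934/0.01603 = 2.45.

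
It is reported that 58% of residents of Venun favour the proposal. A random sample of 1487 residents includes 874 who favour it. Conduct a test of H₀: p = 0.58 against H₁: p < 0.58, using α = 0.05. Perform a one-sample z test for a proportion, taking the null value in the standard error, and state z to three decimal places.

z = 0.606

p̂ = 874/1487 ≈ 0.58776.
SE = √(p₀(1−p₀)/n) = √(0.2436/1487) = 0.01280.
z = (0.58776 − 0.58)/0.01280 = 0.00776/0.01280 = 0.606.
p-value = P(Z < 0.606) ≈ 0.7279, so at α = 0.05 we fail to reject H₀.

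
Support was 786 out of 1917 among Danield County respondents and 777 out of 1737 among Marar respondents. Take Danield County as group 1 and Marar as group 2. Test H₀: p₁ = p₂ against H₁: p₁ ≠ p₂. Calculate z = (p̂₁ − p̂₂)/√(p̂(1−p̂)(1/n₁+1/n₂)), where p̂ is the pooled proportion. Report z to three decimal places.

p̂₁ = 786/1917 = 0.41002, p̂₂ = 777/1737 = 0.44732.
Pooled p̂ = (786+777)/(1917+1737) = 1563/3654 = 0.42775.
SE = √(0.24478 × 0.00109735) = 0.01639.
z = (0.41002 − 0.44732)/0.01639 = -0.03730/0.01639 = -2.276.
p-value = 2·P(Z > 2.276) ≈ 0.0228.

z = -2.276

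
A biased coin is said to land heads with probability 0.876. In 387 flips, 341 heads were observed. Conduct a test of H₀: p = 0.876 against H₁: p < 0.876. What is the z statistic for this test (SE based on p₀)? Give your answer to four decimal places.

p̂ = 341/387 = 0.881137.
Under H₀, SE = √(0.876·0.124/387) = √(0.000280682) = 0.016754.
z = (0.881137 − 0.876)/0.016754 = 0.005137/0.016754 = 0.3066.
p-value = P(Z < 0.307) ≈ 0.6204.

z = 0.3066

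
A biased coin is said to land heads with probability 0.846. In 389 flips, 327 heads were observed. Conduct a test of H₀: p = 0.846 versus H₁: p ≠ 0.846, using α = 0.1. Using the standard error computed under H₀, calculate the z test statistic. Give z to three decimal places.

p̂ = 327/389 ≈ 0.84062.
Under H₀, SE = √(0.846·0.154/389) = √(0.00033492) = 0.01830.
z = (0.84062 − 0.846)/0.01830 = -0.00538/0.01830 = -0.294.
Two-sided p-value ≈ 2·Φ(−0.294) = 0.7686; since p > α = 0.1, fail to reject H₀.

z = -0.294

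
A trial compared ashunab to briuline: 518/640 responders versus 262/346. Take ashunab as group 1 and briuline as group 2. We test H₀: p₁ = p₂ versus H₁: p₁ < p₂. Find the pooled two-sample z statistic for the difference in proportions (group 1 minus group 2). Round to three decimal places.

z = 1.922

p̂₁ = 518/640 ≈ 0.80937, p̂₂ = 262/346 ≈ 0.75723.
Pooled p̂ = (518+262)/(640+346) = 780/986 = 0.79108.
SE = √(p̂(1−p̂)(1/n₁+1/n₂)) = √(0.79108·0.20892·0.00445267) = √(0.000735917) = 0.02713.
z = (0.80937 − 0.75723)/0.02713 = 0.05214/0.02713 = 1.922.
p-value = P(Z < 1.922) ≈ 0.9727.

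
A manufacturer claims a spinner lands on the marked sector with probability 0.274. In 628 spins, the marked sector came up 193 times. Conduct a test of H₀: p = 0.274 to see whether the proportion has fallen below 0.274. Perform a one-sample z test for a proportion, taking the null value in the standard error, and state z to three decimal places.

p̂ = 193/628 = 0.30732.
SE = √(p₀(1−p₀)/n) = √(0.19892/628) = 0.01780.
z = (0.30732 − 0.274)/0.01780 = 0.03332/0.01780 = 1.872.

z = 1.872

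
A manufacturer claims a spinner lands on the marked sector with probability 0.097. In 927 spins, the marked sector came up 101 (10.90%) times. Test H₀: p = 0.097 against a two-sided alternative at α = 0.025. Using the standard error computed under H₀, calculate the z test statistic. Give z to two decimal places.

p̂ = 101/927 = 0.10895.
Standard error under H₀: √(0.097×0.903/927) = 0.00972.
z = (0.10895 − 0.097)/0.00972 = 0.01195/0.00972 = 1.23.
p-value = 2·P(Z > 1.230) ≈ 0.2188, so at α = 0.025 we fail to reject H₀.

z = 1.23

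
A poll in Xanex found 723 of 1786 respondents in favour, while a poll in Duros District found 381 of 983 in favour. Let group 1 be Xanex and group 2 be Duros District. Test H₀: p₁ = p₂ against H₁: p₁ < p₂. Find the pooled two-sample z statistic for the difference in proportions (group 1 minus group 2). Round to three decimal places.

z = 0.886

p̂₁ = 723/1786 = 0.40482, p̂₂ = 381/983 = 0.38759.
Pooled p̂ = (723+381)/(1786+983) = 1104/2769 = 0.39870.
SE = √(p̂(1−p̂)(1/n₁+1/n₂)) = √(0.39870·0.60130·0.0015772) = √(0.000378116) = 0.01945.
z = (0.40482 − 0.38759)/0.01945 = 0.01723/0.01945 = 0.886.
p-value = P(Z < 0.886) ≈ 0.8122.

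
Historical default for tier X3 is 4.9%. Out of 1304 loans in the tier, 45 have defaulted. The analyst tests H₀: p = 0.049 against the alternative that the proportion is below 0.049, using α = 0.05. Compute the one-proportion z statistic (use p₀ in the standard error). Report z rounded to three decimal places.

p̂ = 45/1304 ≈ 0.034509.
Under H₀, SE = √(0.049·0.951/1304) = √(3.57354e-05) = 0.005978.
z = (0.034509 − 0.049)/0.005978 = -0.014491/0.005978 = -2.424.
p-value = P(Z < -2.424) ≈ 0.0077; since p < α = 0.05, reject H₀.

z = -2.424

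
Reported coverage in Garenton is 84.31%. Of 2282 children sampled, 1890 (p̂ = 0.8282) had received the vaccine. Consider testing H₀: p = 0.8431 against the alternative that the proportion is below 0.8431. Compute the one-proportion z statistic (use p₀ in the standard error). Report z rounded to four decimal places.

z = -1.9543

p̂ = 1890/2282 = 0.8282209.
Under H₀, SE = √(0.8431·0.1569/2282) = √(5.79677e-05) = 0.0076137.
z = (0.8282209 − 0.8431)/0.0076137 = -0.0148791/0.0076137 = -1.9543.
p-value = P(Z < -1.954) ≈ 0.0253.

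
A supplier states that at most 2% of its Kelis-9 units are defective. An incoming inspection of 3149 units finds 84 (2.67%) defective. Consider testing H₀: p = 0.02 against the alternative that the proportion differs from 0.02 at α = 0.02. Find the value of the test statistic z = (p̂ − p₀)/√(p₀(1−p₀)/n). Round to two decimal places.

p̂ = 84/3149 ≈ 0.0267.
Standard error under H₀: √(0.02×0.98/3149) = 0.0025.
z = (0.0267 − 0.02)/0.0025 = 0.0067/0.0025 = 2.68.
Two-sided p-value ≈ 2·Φ(−2.676) = 0.0075. With α = 0.02, reject H₀.

z = 2.68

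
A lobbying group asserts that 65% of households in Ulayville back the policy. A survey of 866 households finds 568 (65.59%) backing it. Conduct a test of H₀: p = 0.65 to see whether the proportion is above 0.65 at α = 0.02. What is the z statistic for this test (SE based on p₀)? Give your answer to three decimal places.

p̂ = 568/866 = 0.65589.
SE = √(p₀(1−p₀)/n) = √(0.2275/866) = 0.01621.
z = (0.65589 − 0.65)/0.01621 = 0.00589/0.01621 = 0.363.
p-value = P(Z > 0.363) ≈ 0.3582. With α = 0.02, fail to reject H₀.

z = 0.363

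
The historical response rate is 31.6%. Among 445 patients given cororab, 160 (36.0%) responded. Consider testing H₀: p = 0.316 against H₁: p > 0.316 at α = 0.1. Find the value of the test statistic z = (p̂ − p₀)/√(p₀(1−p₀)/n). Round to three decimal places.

p̂ = 160/445 = 0.35955.
Standard error under H₀: √(0.316×0.684/445) = 0.02204.
z = (0.35955 − 0.316)/0.02204 = 0.04355/0.02204 = 1.976.
p-value = P(Z > 1.976) ≈ 0.0241; since p < α = 0.1, reject H₀.

z = 1.976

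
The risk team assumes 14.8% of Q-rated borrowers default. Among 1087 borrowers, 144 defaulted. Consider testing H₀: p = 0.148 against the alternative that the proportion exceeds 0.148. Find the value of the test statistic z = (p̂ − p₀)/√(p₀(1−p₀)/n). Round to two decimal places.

p̂ = 144/1087 ≈ 0.1325.
Standard error under H₀: √(0.148×0.852/1087) = 0.0108.
z = (0.1325 − 0.148)/0.0108 = -0.0155/0.0108 = -1.44.
p-value = P(Z > -1.441) ≈ 0.9253.

z = -1.44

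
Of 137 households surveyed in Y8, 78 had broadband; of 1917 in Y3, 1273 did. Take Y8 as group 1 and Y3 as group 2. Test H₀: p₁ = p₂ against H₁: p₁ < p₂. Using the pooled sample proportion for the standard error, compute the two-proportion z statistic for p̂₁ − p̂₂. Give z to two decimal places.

p̂₁ = 78/137 = 0.5693, p̂₂ = 1273/1917 = 0.6641.
Pooled p̂ = (78+1273)/(137+1917) = 1351/2054 = 0.6577.
SE = √(p̂(1−p̂)(1/n₁+1/n₂)) = √(0.6577·0.3423·0.00782092) = √(0.00176063) = 0.0420.
z = (0.5693 − 0.6641)/0.0420 = -0.0948/0.0420 = -2.26.
p-value = P(Z < -2.257) ≈ 0.0120.

z = -2.26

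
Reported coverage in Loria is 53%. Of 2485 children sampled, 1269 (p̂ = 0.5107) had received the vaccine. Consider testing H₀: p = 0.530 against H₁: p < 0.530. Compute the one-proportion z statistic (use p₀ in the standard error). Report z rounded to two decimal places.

p̂ = 1269/2485 = 0.5107.
Standard error under H₀: √(0.53×0.47/2485) = 0.0100.
z = (0.5107 − 0.53)/0.0100 = -0.0193/0.0100 = -1.93.

z = -1.93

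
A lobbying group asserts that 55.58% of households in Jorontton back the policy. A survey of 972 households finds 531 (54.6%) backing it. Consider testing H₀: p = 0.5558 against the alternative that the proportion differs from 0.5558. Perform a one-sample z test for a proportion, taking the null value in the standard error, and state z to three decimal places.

p̂ = 531/972 = 0.54630.
Standard error under H₀: √(0.5558×0.4442/972) = 0.01594.
z = (0.54630 − 0.5558)/0.01594 = -0.00950/0.01594 = -0.596.
p-value = 2·P(Z > 0.596) ≈ 0.5510.

z = -0.596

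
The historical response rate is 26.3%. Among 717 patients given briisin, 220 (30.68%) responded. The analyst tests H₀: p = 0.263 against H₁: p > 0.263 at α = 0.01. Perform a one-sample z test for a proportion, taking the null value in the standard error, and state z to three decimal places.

z = 2.666

p̂ = 220/717 ≈ 0.30683.
Standard error under H₀: √(0.263×0.737/717) = 0.01644.
z = (0.30683 − 0.263)/0.01644 = 0.04383/0.01644 = 2.666.
p-value = P(Z > 2.666) ≈ 0.0038, so at α = 0.01 we reject H₀.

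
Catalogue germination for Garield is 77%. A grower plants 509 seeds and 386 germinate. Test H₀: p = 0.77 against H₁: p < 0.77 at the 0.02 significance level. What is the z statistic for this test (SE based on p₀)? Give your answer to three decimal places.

z = -0.625

p̂ = 386/509 = 0.75835.
Standard error under H₀: √(0.77×0.23/509) = 0.01865.
z = (0.75835 − 0.77)/0.01865 = -0.01165/0.01865 = -0.625.
p-value = P(Z < -0.625) ≈ 0.2661. With α = 0.02, fail to reject H₀.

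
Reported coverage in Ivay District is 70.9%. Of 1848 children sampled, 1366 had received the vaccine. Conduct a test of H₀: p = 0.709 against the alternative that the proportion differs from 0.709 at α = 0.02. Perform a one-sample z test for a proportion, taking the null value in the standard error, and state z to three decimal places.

p̂ = 1366/1848 = 0.739177.
Standard error under H₀: √(0.709×0.291/1848) = 0.010566.
z = (0.739177 − 0.709)/0.010566 = 0.030177/0.010566 = 2.856.
p-value = 2·P(Z > 2.856) ≈ 0.0043, so at α = 0.02 we reject H₀.

z = 2.856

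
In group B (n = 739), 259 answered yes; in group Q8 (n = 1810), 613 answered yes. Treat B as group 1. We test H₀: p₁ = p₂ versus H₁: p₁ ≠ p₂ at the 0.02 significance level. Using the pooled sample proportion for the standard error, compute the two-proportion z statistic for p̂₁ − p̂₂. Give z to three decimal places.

z = 0.570

p̂₁ = 259/739 ≈ 0.35047, p̂₂ = 613/1810 ≈ 0.33867.
Pooled p̂ = (259+613)/(739+1810) = 872/2549 = 0.34209.
SE = √(p̂(1−p̂)(1/n₁+1/n₂)) = √(0.34209·0.65791·0.00190567) = √(0.000428901) = 0.02071.
z = (0.35047 − 0.33867)/0.02071 = 0.01180/0.02071 = 0.570.
p-value = 2·P(Z > 0.570) ≈ 0.5688; since p > α = 0.02, fail to reject H₀.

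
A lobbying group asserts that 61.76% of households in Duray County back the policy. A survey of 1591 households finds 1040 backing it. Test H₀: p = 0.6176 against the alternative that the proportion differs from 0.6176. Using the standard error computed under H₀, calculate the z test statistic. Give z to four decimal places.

p̂ = 1040/1591 ≈ 0.6536769.
Standard error under H₀: √(0.6176×0.3824/1591) = 0.0121837.
z = (0.6536769 − 0.6176)/0.0121837 = 0.0360769/0.0121837 = 2.9611.
p-value = 2·P(Z > 2.961) ≈ 0.0031.

z = 2.9611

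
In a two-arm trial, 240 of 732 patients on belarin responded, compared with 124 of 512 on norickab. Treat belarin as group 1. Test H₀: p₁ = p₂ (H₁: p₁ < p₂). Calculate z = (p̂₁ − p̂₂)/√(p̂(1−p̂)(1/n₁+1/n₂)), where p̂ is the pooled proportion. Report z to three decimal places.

p̂₁ = 240/732 ≈ 0.32787, p̂₂ = 124/512 ≈ 0.24219.
Pooled p̂ = (240+124)/(732+512) = 364/1244 = 0.29260.
SE = √(p̂(1−p̂)(1/n₁+1/n₂)) = √(0.29260·0.70740·0.00331925) = √(0.000687041) = 0.02621.
z = (0.32787 − 0.24219)/0.02621 = 0.08568/0.02621 = 3.269.
p-value = P(Z < 3.269) ≈ 0.9995.

z = 3.269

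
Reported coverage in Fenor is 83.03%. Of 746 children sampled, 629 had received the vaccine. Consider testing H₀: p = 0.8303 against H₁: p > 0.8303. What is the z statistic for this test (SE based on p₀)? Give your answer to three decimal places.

z = 0.936

p̂ = 629/746 = 0.84316.
Under H₀, SE = √(0.8303·0.1697/746) = √(0.000188877) = 0.01374.
z = (0.84316 − 0.8303)/0.01374 = 0.01286/0.01374 = 0.936.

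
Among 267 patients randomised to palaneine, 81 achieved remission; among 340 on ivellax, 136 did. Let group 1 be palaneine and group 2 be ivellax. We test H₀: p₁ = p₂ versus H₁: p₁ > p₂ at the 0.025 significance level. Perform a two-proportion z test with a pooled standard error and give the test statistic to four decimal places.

p̂₁ = 81/267 = 0.303371, p̂₂ = 136/340 = 0.400000.
Pooled p̂ = (81+136)/(267+340) = 217/607 = 0.357496.
SE = √(0.229693 × 0.00668649) = 0.039190.
z = (0.303371 − 0.400000)/0.039190 = -0.096629/0.039190 = -2.4657.
p-value = P(Z > -2.466) ≈ 0.9932; since p > α = 0.025, fail to reject H₀.

z = -2.4657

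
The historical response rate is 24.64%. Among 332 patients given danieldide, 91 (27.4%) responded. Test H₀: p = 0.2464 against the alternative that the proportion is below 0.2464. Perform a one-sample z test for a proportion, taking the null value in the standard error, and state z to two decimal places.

p̂ = 91/332 = 0.2741.
SE = √(p₀(1−p₀)/n) = √(0.18569/332) = 0.0236.
z = (0.2741 − 0.2464)/0.0236 = 0.0277/0.0236 = 1.17.

z = 1.17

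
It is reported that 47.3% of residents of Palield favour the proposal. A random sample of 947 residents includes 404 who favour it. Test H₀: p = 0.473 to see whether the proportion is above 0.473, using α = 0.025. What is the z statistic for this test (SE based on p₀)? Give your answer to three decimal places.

p̂ = 404/947 ≈ 0.426610.
SE = √(p₀(1−p₀)/n) = √(0.24927/947) = 0.016224.
z = (0.426610 − 0.473)/0.016224 = -0.046390/0.016224 = -2.859.
p-value = P(Z > -2.859) ≈ 0.9979, so at α = 0.025 we fail to reject H₀.

z = -2.859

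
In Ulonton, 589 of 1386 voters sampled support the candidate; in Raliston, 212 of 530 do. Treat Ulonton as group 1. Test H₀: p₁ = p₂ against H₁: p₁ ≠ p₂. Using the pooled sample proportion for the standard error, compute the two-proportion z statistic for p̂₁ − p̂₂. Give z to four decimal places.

p̂₁ = 589/1386 = 0.424964, p̂₂ = 212/530 = 0.400000.
Pooled p̂ = (589+212)/(1386+530) = 801/1916 = 0.418058.
SE = √(0.243286 × 0.00260829) = 0.025190.
z = (0.424964 − 0.400000)/0.025190 = 0.024964/0.025190 = 0.9910.
Two-sided p-value ≈ 2·Φ(−0.991) = 0.3217.

z = 0.9910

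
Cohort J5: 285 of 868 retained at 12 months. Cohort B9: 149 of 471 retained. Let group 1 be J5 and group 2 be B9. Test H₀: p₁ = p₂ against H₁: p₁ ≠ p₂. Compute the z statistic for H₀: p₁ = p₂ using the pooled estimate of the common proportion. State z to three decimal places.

z = 0.448

p̂₁ = 285/868 ≈ 0.32834, p̂₂ = 149/471 ≈ 0.31635.
Pooled p̂ = (285+149)/(868+471) = 434/1339 = 0.32412.
SE = √(p̂(1−p̂)(1/n₁+1/n₂)) = √(0.32412·0.67588·0.00327522) = √(0.000717492) = 0.02679.
z = (0.32834 − 0.31635)/0.02679 = 0.01199/0.02679 = 0.448.
Two-sided p-value ≈ 2·Φ(−0.448) = 0.6544.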